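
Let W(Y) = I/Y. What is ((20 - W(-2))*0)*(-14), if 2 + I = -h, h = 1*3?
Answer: 0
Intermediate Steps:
h = 3
I = -5 (I = -2 - 1*3 = -2 - 3 = -5)
W(Y) = -5/Y
((20 - W(-2))*0)*(-14) = ((20 - (-5)/(-2))*0)*(-14) = ((20 - (-5)*(-1)/2)*0)*(-14) = ((20 - 1*5/2)*0)*(-14) = ((20 - 5/2)*0)*(-14) = ((35/2)*0)*(-14) = 0*(-14) = 0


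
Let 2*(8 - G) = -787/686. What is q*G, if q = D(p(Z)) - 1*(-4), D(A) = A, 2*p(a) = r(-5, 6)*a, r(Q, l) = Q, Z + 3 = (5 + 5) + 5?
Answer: -152919/686 ≈ -222.91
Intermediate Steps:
Z = 12 (Z = -3 + ((5 + 5) + 5) = -3 + (10 + 5) = -3 + 15 = 12)
G = 11763/1372 (G = 8 - (-787)/(2*686) = 8 - ½*(-787/686) = 8 + 787/1372 = 11763/1372 ≈ 8.5736)
p(a) = -5*a/2 (p(a) = (-5*a)/2 = -5*a/2)
q = -26 (q = -5/2*12 - 1*(-4) = -30 + 4 = -26)
q*G = -26*11763/1372 = -152919/686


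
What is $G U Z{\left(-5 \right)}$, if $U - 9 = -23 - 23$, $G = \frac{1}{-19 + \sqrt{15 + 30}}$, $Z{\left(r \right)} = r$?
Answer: $- \frac{3515}{316} - \frac{555 \sqrt{5}}{316} \approx -15.051$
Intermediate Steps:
$G = \frac{1}{-19 + 3 \sqrt{5}}$ ($G = \frac{1}{-19 + \sqrt{45}} = \frac{1}{-19 + 3 \sqrt{5}} \approx -0.081355$)
$U = -37$ ($U = 9 - 46 = -37$)
$G U Z{\left(-5 \right)} = \left(- \frac{19}{316} - \frac{3 \sqrt{5}}{316}\right) \left(-37\right) \left(-5\right) = \left(\frac{703}{316} + \frac{111 \sqrt{5}}{316}\right) \left(-5\right) = - \frac{3515}{316} - \frac{555 \sqrt{5}}{316}$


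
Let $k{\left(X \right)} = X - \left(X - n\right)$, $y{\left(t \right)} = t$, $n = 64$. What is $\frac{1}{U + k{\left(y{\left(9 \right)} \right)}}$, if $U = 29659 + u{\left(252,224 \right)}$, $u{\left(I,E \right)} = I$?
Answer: $\frac{1}{29975} \approx 3.3361 \cdot 10^{-5}$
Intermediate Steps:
$k{\left(X \right)} = 64$ ($k{\left(X \right)} = X - \left(-64 + X\right) = 64$)
$U = 29911$ ($U = 29659 + 252 = 29911$)
$\frac{1}{U + k{\left(y{\left(9 \right)} \right)}} = \frac{1}{29911 + 64} = \frac{1}{29975}$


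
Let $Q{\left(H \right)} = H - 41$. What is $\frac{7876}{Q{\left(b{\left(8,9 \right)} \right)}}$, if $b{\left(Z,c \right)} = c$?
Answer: $- \frac{1969}{8} \approx -246.13$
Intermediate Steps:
$Q{\left(H \right)} = -41 + H$ ($Q{\left(H \right)} = H - 41 = -41 + H$)
$\frac{7876}{Q{\left(b{\left(8,9 \right)} \right)}} = \frac{7876}{-41 + 9} = \frac{7876}{-32} = 7876 \left(- \frac{1}{32}\right) = - \frac{1969}{8}$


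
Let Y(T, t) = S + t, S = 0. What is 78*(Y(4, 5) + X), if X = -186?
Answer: -14118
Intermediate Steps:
Y(T, t) = t (Y(T, t) = 0 + t = t)
78*(Y(4, 5) + X) = 78*(5 - 186) = 78*(-181) = -14118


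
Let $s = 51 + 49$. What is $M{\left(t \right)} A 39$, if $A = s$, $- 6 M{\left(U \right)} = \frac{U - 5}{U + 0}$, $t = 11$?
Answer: $- \frac{3900}{11} \approx -354.55$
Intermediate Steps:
$s = 100$
$M{\left(U \right)} = - \frac{-5 + U}{6 U}$ ($M{\left(U \right)} = - \frac{\left(U - 5\right) \frac{1}{U + 0}}{6} = - \frac{\left(-5 + U\right) \frac{1}{U}}{6} = - \frac{\frac{1}{U} \left(-5 + U\right)}{6} = - \frac{-5 + U}{6 U}$)
$A = 100$
$M{\left(t \right)} A 39 = \frac{5 - 11}{6 \cdot 11} \cdot 100 \cdot 39 = \frac{1}{6} \cdot \frac{1}{11} \left(5 - 11\right) 100 \cdot 39 = \frac{1}{6} \cdot \frac{1}{11} \left(-6\right) 100 \cdot 39 = \left(- \frac{1}{11}\right) 100 \cdot 39 = \left(- \frac{100}{11}\right) 39 = - \frac{3900}{11}$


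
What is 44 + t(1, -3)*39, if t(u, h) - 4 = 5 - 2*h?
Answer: 629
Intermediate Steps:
t(u, h) = 9 - 2*h (t(u, h) = 4 + (5 - 2*h) = 9 - 2*h)
44 + t(1, -3)*39 = 44 + (9 - 2*(-3))*39 = 44 + (9 + 6)*39 = 44 + 15*39 = 44 + 585 = 629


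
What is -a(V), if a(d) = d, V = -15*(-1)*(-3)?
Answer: 45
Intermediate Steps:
V = -45 (V = -5*(-3)*(-3) = 15*(-3) = -45)
-a(V) = -1*(-45) = 45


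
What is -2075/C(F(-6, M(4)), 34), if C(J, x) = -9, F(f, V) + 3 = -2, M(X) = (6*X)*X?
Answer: 2075/9 ≈ 230.56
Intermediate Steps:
M(X) = 6*X²
F(f, V) = -5 (F(f, V) = -3 - 2 = -5)
-2075/C(F(-6, M(4)), 34) = -2075/(-9) = -2075*(-⅑) = 2075/9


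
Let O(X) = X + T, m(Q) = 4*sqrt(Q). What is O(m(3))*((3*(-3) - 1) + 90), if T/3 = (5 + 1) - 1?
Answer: 1200 + 320*sqrt(3) ≈ 1754.3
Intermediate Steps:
T = 15 (T = 3*((5 + 1) - 1) = 3*(6 - 1) = 3*5 = 15)
O(X) = 15 + X (O(X) = X + 15 = 15 + X)
O(m(3))*((3*(-3) - 1) + 90) = (15 + 4*sqrt(3))*((3*(-3) - 1) + 90) = (15 + 4*sqrt(3))*((-9 - 1) + 90) = (15 + 4*sqrt(3))*(-10 + 90) = (15 + 4*sqrt(3))*80 = 1200 + 320*sqrt(3)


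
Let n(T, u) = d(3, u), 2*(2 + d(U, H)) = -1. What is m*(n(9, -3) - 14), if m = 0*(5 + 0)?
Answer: 0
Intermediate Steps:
d(U, H) = -5/2 (d(U, H) = -2 + (1/2)*(-1) = -2 - 1/2 = -5/2)
n(T, u) = -5/2
m = 0 (m = 0*5 = 0)
m*(n(9, -3) - 14) = 0*(-5/2 - 14) = 0*(-33/2) = 0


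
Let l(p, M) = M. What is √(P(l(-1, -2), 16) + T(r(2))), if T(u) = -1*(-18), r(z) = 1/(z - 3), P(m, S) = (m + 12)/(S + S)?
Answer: √293/4 ≈ 4.2793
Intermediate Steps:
P(m, S) = (12 + m)/(2*S) (P(m, S) = (12 + m)/((2*S)) = (12 + m)*(1/(2*S)) = (12 + m)/(2*S))
r(z) = 1/(-3 + z)
T(u) = 18
√(P(l(-1, -2), 16) + T(r(2))) = √((½)*(12 - 2)/16 + 18) = √((½)*(1/16)*10 + 18) = √(5/16 + 18) = √(293/16) = √293/4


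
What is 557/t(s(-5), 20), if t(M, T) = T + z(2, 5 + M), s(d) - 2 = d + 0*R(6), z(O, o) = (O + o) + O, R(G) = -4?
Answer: 557/26 ≈ 21.423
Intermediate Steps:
z(O, o) = o + 2*O
s(d) = 2 + d (s(d) = 2 + (d + 0*(-4)) = 2 + (d + 0) = 2 + d)
t(M, T) = 9 + M + T (t(M, T) = T + ((5 + M) + 2*2) = T + ((5 + M) + 4) = T + (9 + M) = 9 + M + T)
557/t(s(-5), 20) = 557/(9 + (2 - 5) + 20) = 557/(9 - 3 + 20) = 557/26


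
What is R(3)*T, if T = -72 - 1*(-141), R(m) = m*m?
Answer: 621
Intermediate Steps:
R(m) = m²
T = 69 (T = -72 + 141 = 69)
R(3)*T = 3²*69 = 9*69 = 621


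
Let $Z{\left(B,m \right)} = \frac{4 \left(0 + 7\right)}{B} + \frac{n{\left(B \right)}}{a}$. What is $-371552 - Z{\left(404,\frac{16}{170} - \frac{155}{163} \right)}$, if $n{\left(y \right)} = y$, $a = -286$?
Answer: $- \frac{5366306135}{14443} \approx -3.7155 \cdot 10^{5}$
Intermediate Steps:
$Z{\left(B,m \right)} = \frac{28}{B} - \frac{B}{286}$ ($Z{\left(B,m \right)} = \frac{4 \left(0 + 7\right)}{B} + \frac{B}{-286} = \frac{4 \cdot 7}{B} + B \left(- \frac{1}{286}\right) = \frac{28}{B} - \frac{B}{286}$)
$-371552 - Z{\left(404,\frac{16}{170} - \frac{155}{163} \right)} = -371552 - \left(\frac{28}{404} - \frac{202}{143}\right) = -371552 - \left(28 \cdot \frac{1}{404} - \frac{202}{143}\right) = -371552 - \left(\frac{7}{101} - \frac{202}{143}\right) = -371552 - - \frac{19401}{14443} = -371552 + \frac{19401}{14443} = - \frac{5366306135}{14443}$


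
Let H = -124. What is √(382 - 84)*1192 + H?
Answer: -124 + 1192*√298 ≈ 20453.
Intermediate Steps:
√(382 - 84)*1192 + H = √(382 - 84)*1192 - 124 = √298*1192 - 124 = 1192*√298 - 124 = -124 + 1192*√298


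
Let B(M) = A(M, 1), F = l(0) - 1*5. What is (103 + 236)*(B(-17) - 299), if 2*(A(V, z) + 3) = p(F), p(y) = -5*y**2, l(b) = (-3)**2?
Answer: -115938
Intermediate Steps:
l(b) = 9
F = 4 (F = 9 - 1*5 = 9 - 5 = 4)
A(V, z) = -43 (A(V, z) = -3 + (-5*4**2)/2 = -3 + (-5*16)/2 = -3 + (1/2)*(-80) = -3 - 40 = -43)
B(M) = -43
(103 + 236)*(B(-17) - 299) = (103 + 236)*(-43 - 299) = 339*(-342) = -115938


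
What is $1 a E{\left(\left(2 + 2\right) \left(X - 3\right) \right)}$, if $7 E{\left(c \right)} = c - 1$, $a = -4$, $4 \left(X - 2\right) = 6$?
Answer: $- \frac{4}{7} \approx -0.57143$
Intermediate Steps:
$X = \frac{7}{2}$ ($X = 2 + \frac{1}{4} \cdot 6 = 2 + \frac{3}{2} = \frac{7}{2} \approx 3.5$)
$E{\left(c \right)} = - \frac{1}{7} + \frac{c}{7}$ ($E{\left(c \right)} = \frac{c - 1}{7} = \frac{-1 + c}{7} = - \frac{1}{7} + \frac{c}{7}$)
$1 a E{\left(\left(2 + 2\right) \left(X - 3\right) \right)} = 1 \left(- 4 \left(- \frac{1}{7} + \frac{\left(2 + 2\right) \left(\frac{7}{2} - 3\right)}{7}\right)\right) = 1 \left(- 4 \left(- \frac{1}{7} + \frac{4 \cdot \frac{1}{2}}{7}\right)\right) = 1 \left(- 4 \left(- \frac{1}{7} + \frac{1}{7} \cdot 2\right)\right) = 1 \left(- 4 \left(- \frac{1}{7} + \frac{2}{7}\right)\right) = 1 \left(\left(-4\right) \frac{1}{7}\right) = 1 \left(- \frac{4}{7}\right) = - \frac{4}{7}$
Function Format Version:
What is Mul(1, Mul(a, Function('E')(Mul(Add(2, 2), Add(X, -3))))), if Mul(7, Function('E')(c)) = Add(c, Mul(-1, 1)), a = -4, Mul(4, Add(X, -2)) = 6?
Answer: Rational(-4, 7) ≈ -0.57143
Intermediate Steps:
X = Rational(7, 2) (X = Add(2, Mul(Rational(1, 4), 6)) = Add(2, Rational(3, 2)) = Rational(7, 2) ≈ 3.5000)
Function('E')(c) = Add(Rational(-1, 7), Mul(Rational(1, 7), c)) (Function('E')(c) = Mul(Rational(1, 7), Add(c, Mul(-1, 1))) = Mul(Rational(1, 7), Add(c, -1)) = Mul(Rational(1, 7), Add(-1, c)) = Add(Rational(-1, 7), Mul(Rational(1, 7), c)))
Mul(1, Mul(a, Function('E')(Mul(Add(2, 2), Add(X, -3))))) = Mul(1, Mul(-4, Add(Rational(-1, 7), Mul(Rational(1, 7), Mul(Add(2, 2), Add(Rational(7, 2), -3)))))) = Mul(1, Mul(-4, Add(Rational(-1, 7), Mul(Rational(1, 7), Mul(4, Rational(1, 2)))))) = Mul(1, Mul(-4, Add(Rational(-1, 7), Mul(Rational(1, 7), 2)))) = Mul(1, Mul(-4, Add(Rational(-1, 7), Rational(2, 7)))) = Mul(1, Mul(-4, Rational(1, 7))) = Mul(1, Rational(-4, 7)) = Rational(-4, 7)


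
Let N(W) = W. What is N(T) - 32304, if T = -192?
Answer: -32496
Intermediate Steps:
N(T) - 32304 = -192 - 32304 = -32496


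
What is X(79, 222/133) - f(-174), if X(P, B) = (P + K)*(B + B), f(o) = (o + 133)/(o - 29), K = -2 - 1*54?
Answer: 295369/3857 ≈ 76.580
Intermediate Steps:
K = -56 (K = -2 - 54 = -56)
f(o) = (133 + o)/(-29 + o)
X(P, B) = 2*B*(-56 + P) (X(P, B) = (P - 56)*(B + B) = (-56 + P)*(2*B) = 2*B*(-56 + P))
X(79, 222/133) - f(-174) = 2*(222/133)*(-56 + 79) - (133 - 174)/(-29 - 174) = 2*(222*(1/133))*23 - (-41)/(-203) = 2*(222/133)*23 - (-1)*(-41)/203 = 10212/133 - 1*41/203 = 10212/133 - 41/203 = 295369/3857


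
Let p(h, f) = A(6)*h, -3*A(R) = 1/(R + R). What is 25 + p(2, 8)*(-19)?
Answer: 469/18 ≈ 26.056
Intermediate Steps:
A(R) = -1/(6*R) (A(R) = -1/(3*(R + R)) = -1/(2*R)/3 = -1/(6*R))
p(h, f) = -h/36 (p(h, f) = (-⅙/6)*h = (-⅙*⅙)*h = -h/36)
25 + p(2, 8)*(-19) = 25 - 1/36*2*(-19) = 25 - 1/18*(-19) = 25 + 19/18 = 469/18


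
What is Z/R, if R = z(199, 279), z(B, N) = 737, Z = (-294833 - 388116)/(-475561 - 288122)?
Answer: 682949/562834371 ≈ 0.0012134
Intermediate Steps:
Z = 682949/763683 (Z = -682949/(-763683) = -682949*(-1/763683) = 682949/763683 ≈ 0.89428)
R = 737
Z/R = (682949/763683)/737 = (682949/763683)*(1/737) = 682949/562834371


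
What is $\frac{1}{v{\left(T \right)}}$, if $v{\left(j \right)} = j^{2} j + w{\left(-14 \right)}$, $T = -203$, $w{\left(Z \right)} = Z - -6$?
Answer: $- \frac{1}{8365435} \approx -1.1954 \cdot 10^{-7}$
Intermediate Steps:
$w{\left(Z \right)} = 6 + Z$ ($w{\left(Z \right)} = Z + 6 = 6 + Z$)
$v{\left(j \right)} = -8 + j^{3}$ ($v{\left(j \right)} = j^{2} j + \left(6 - 14\right) = j^{3} - 8 = -8 + j^{3}$)
$\frac{1}{v{\left(T \right)}} = \frac{1}{-8 + \left(-203\right)^{3}} = \frac{1}{-8 - 8365427} = \frac{1}{-8365435} = - \frac{1}{8365435}$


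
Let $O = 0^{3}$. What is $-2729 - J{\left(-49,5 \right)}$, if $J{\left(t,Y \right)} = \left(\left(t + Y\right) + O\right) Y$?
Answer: $-2509$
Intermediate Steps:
$O = 0$
$J{\left(t,Y \right)} = Y \left(Y + t\right)$ ($J{\left(t,Y \right)} = \left(\left(t + Y\right) + 0\right) Y = \left(\left(Y + t\right) + 0\right) Y = \left(Y + t\right) Y = Y \left(Y + t\right)$)
$-2729 - J{\left(-49,5 \right)} = -2729 - 5 \left(5 - 49\right) = -2729 - 5 \left(-44\right) = -2729 - -220 = -2729 + 220 = -2509$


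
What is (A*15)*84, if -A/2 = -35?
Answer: 88200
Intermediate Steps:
A = 70 (A = -2*(-35) = 70)
(A*15)*84 = (70*15)*84 = 1050*84 = 88200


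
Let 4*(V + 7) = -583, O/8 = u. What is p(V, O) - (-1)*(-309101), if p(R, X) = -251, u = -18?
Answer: -309352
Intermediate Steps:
O = -144 (O = 8*(-18) = -144)
V = -611/4 (V = -7 + (¼)*(-583) = -7 - 583/4 = -611/4 ≈ -152.75)
p(V, O) - (-1)*(-309101) = -251 - (-1)*(-309101) = -251 - 1*309101 = -251 - 309101 = -309352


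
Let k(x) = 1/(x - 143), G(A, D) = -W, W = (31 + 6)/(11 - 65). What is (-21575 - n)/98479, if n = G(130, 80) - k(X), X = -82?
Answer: -29127181/132946650 ≈ -0.21909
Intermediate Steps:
W = -37/54 (W = 37/(-54) = 37*(-1/54) = -37/54 ≈ -0.68519)
G(A, D) = 37/54 (G(A, D) = -1*(-37/54) = 37/54)
k(x) = 1/(-143 + x)
n = 931/1350 (n = 37/54 - 1/(-143 - 82) = 37/54 - 1/(-225) = 37/54 - 1*(-1/225) = 37/54 + 1/225 = 931/1350 ≈ 0.68963)
(-21575 - n)/98479 = (-21575 - 1*931/1350)/98479 = (-21575 - 931/1350)*(1/98479) = -29127181/1350*1/98479 = -29127181/132946650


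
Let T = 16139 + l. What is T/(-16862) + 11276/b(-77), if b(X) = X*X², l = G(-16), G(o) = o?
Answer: -7550817471/7698059446 ≈ -0.98087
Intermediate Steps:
l = -16
T = 16123 (T = 16139 - 16 = 16123)
b(X) = X³
T/(-16862) + 11276/b(-77) = 16123/(-16862) + 11276/((-77)³) = 16123*(-1/16862) + 11276/(-456533) = -16123/16862 + 11276*(-1/456533) = -16123/16862 - 11276/456533 = -7550817471/7698059446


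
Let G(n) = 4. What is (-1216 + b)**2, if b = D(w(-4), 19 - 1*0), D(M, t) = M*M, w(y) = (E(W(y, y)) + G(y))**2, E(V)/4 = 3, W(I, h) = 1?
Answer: 4137062400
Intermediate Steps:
E(V) = 12 (E(V) = 4*3 = 12)
w(y) = 256 (w(y) = (12 + 4)**2 = 16**2 = 256)
D(M, t) = M**2
b = 65536 (b = 256**2 = 65536)
(-1216 + b)**2 = (-1216 + 65536)**2 = 64320**2 = 4137062400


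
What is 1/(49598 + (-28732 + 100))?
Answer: 1/20966 ≈ 4.7696e-5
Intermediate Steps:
1/(49598 + (-28732 + 100)) = 1/(49598 - 28632) = 1/20966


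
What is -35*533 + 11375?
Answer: -7280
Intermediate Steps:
-35*533 + 11375 = -18655 + 11375 = -7280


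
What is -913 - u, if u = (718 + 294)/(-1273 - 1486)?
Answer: -2517955/2759 ≈ -912.63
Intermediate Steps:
u = -1012/2759 (u = 1012/(-2759) = 1012*(-1/2759) = -1012/2759 ≈ -0.36680)
-913 - u = -913 - 1*(-1012/2759) = -913 + 1012/2759 = -2517955/2759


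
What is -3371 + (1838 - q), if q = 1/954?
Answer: -1462483/954 ≈ -1533.0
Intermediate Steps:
q = 1/954 ≈ 0.0010482
-3371 + (1838 - q) = -3371 + (1838 - 1*1/954) = -3371 + (1838 - 1/954) = -3371 + 1753451/954 = -1462483/954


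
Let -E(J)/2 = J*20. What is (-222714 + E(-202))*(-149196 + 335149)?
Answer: -39911836202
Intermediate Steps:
E(J) = -40*J (E(J) = -2*J*20 = -40*J)
(-222714 + E(-202))*(-149196 + 335149) = (-222714 - 40*(-202))*(-149196 + 335149) = (-222714 + 8080)*185953 = -214634*185953 = -39911836202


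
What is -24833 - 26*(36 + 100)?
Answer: -28369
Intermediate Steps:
-24833 - 26*(36 + 100) = -24833 - 26*136 = -24833 - 1*3536 = -24833 - 3536 = -28369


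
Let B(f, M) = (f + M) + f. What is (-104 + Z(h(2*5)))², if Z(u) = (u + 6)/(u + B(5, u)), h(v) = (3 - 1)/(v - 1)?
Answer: 23619600/2209 ≈ 10692.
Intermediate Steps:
B(f, M) = M + 2*f (B(f, M) = (M + f) + f = M + 2*f)
h(v) = 2/(-1 + v)
Z(u) = (6 + u)/(10 + 2*u) (Z(u) = (u + 6)/(u + (u + 2*5)) = (6 + u)/(u + (u + 10)) = (6 + u)/(u + (10 + u)) = (6 + u)/(10 + 2*u))
(-104 + Z(h(2*5)))² = (-104 + (6 + 2/(-1 + 2*5))/(2*(5 + 2/(-1 + 2*5))))² = (-104 + (6 + 2/(-1 + 10))/(2*(5 + 2/(-1 + 10))))² = (-104 + (6 + 2/9)/(2*(5 + 2/9)))² = (-104 + (½)*(56/9)/(47/9))² = (-104 + (½)*(9/47)*(56/9))² = (-104 + 28/47)² = (-4860/47)² = 23619600/2209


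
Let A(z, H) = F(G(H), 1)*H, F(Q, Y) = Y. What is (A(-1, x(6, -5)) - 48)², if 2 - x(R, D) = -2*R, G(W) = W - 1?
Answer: 1156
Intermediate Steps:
G(W) = -1 + W
x(R, D) = 2 + 2*R (x(R, D) = 2 - (-2)*R = 2 + 2*R)
A(z, H) = H (A(z, H) = 1*H = H)
(A(-1, x(6, -5)) - 48)² = ((2 + 2*6) - 48)² = ((2 + 12) - 48)² = (14 - 48)² = (-34)² = 1156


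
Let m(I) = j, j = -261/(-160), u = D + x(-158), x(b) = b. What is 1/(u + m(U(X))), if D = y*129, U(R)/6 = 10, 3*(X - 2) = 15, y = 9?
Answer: 160/160741 ≈ 0.00099539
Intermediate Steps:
X = 7 (X = 2 + (⅓)*15 = 2 + 5 = 7)
U(R) = 60 (U(R) = 6*10 = 60)
D = 1161 (D = 9*129 = 1161)
u = 1003 (u = 1161 - 158 = 1003)
j = 261/160 (j = -261*(-1/160) = 261/160 ≈ 1.6313)
m(I) = 261/160
1/(u + m(U(X))) = 1/(1003 + 261/160) = 1/(160741/160) = 160/160741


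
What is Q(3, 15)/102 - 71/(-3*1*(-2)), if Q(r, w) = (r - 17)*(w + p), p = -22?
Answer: -1109/102 ≈ -10.873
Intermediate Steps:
Q(r, w) = (-22 + w)*(-17 + r) (Q(r, w) = (r - 17)*(w - 22) = (-17 + r)*(-22 + w) = (-22 + w)*(-17 + r))
Q(3, 15)/102 - 71/(-3*1*(-2)) = (374 - 22*3 - 17*15 + 3*15)/102 - 71/(-3*1*(-2)) = (374 - 66 - 255 + 45)*(1/102) - 71/((-3*(-2))) = 98*(1/102) - 71/6 = 49/51 - 71*⅙ = 49/51 - 71/6 = -1109/102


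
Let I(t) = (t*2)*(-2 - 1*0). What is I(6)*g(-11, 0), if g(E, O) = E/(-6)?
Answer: -44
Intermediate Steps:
g(E, O) = -E/6 (g(E, O) = E*(-1/6) = -E/6)
I(t) = -4*t (I(t) = (2*t)*(-2 + 0) = (2*t)*(-2) = -4*t)
I(6)*g(-11, 0) = (-4*6)*(-1/6*(-11)) = -24*11/6 = -44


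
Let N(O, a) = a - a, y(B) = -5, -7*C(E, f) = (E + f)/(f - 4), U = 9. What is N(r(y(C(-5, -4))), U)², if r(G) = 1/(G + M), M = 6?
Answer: 0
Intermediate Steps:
C(E, f) = -(E + f)/(7*(-4 + f)) (C(E, f) = -(E + f)/(7*(f - 4)) = -(E + f)/(7*(-4 + f)))
r(G) = 1/(6 + G) (r(G) = 1/(G + 6) = 1/(6 + G))
N(O, a) = 0
N(r(y(C(-5, -4))), U)² = 0² = 0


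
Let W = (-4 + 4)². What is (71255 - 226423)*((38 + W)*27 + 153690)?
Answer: -24006972288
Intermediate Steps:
W = 0 (W = 0² = 0)
(71255 - 226423)*((38 + W)*27 + 153690) = (71255 - 226423)*((38 + 0)*27 + 153690) = -155168*(38*27 + 153690) = -155168*(1026 + 153690) = -155168*154716 = -24006972288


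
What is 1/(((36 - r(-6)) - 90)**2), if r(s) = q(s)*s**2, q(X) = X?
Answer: 1/26244 ≈ 3.8104e-5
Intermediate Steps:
r(s) = s**3 (r(s) = s*s**2 = s**3)
1/(((36 - r(-6)) - 90)**2) = 1/(((36 - 1*(-6)**3) - 90)**2) = 1/(((36 - 1*(-216)) - 90)**2) = 1/(((36 + 216) - 90)**2) = 1/((252 - 90)**2) = 1/(162**2) = 1/26244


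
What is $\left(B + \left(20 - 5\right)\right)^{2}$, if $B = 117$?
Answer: $17424$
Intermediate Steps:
$\left(B + \left(20 - 5\right)\right)^{2} = \left(117 + \left(20 - 5\right)\right)^{2} = \left(117 + 15\right)^{2} = 132^{2} = 17424$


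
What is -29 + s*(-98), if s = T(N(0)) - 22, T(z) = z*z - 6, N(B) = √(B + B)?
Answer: 2715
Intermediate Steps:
N(B) = √2*√B (N(B) = √(2*B) = √2*√B)
T(z) = -6 + z² (T(z) = z² - 6 = -6 + z²)
s = -28 (s = (-6 + (√2*√0)²) - 22 = (-6 + (√2*0)²) - 22 = (-6 + 0²) - 22 = (-6 + 0) - 22 = -6 - 22 = -28)
-29 + s*(-98) = -29 - 28*(-98) = -29 + 2744 = 2715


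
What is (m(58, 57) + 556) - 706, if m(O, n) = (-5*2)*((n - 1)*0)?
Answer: -150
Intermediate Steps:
m(O, n) = 0 (m(O, n) = -10*(-1 + n)*0 = -10*0 = 0)
(m(58, 57) + 556) - 706 = (0 + 556) - 706 = 556 - 706 = -150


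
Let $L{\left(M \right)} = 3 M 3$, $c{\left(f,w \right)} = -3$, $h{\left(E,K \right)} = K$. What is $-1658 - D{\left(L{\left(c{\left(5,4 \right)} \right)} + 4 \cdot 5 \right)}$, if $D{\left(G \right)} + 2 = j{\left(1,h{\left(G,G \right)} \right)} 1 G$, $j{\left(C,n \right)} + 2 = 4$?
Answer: $-1642$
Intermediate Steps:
$j{\left(C,n \right)} = 2$ ($j{\left(C,n \right)} = -2 + 4 = 2$)
$L{\left(M \right)} = 9 M$
$D{\left(G \right)} = -2 + 2 G$ ($D{\left(G \right)} = -2 + 2 \cdot 1 G = -2 + 2 G$)
$-1658 - D{\left(L{\left(c{\left(5,4 \right)} \right)} + 4 \cdot 5 \right)} = -1658 - \left(-2 + 2 \left(9 \left(-3\right) + 4 \cdot 5\right)\right) = -1658 - \left(-2 + 2 \left(-27 + 20\right)\right) = -1658 - \left(-2 + 2 \left(-7\right)\right) = -1658 - \left(-2 - 14\right) = -1658 - -16 = -1658 + 16 = -1642$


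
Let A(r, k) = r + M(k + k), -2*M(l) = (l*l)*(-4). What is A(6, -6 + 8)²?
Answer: 1444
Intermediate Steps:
M(l) = 2*l² (M(l) = -l*l*(-4)/2 = -l²*(-4)/2 = -(-2)*l² = 2*l²)
A(r, k) = r + 8*k² (A(r, k) = r + 2*(k + k)² = r + 2*(2*k)² = r + 2*(4*k²) = r + 8*k²)
A(6, -6 + 8)² = (6 + 8*(-6 + 8)²)² = (6 + 8*2²)² = (6 + 8*4)² = (6 + 32)² = 38² = 1444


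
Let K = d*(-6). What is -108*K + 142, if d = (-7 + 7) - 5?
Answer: -3098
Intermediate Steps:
d = -5 (d = 0 - 5 = -5)
K = 30 (K = -5*(-6) = 30)
-108*K + 142 = -108*30 + 142 = -3240 + 142 = -3098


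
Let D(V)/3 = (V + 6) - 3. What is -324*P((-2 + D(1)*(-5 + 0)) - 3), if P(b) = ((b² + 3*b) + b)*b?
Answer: 83502900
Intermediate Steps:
D(V) = 9 + 3*V (D(V) = 3*((V + 6) - 3) = 3*((6 + V) - 3) = 3*(3 + V) = 9 + 3*V)
P(b) = b*(b² + 4*b) (P(b) = (b² + 4*b)*b = b*(b² + 4*b))
-324*P((-2 + D(1)*(-5 + 0)) - 3) = -324*((-2 + (9 + 3*1)*(-5 + 0)) - 3)²*(4 + ((-2 + (9 + 3*1)*(-5 + 0)) - 3)) = -324*((-2 + (9 + 3)*(-5)) - 3)²*(4 + ((-2 + (9 + 3)*(-5)) - 3)) = -324*((-2 + 12*(-5)) - 3)²*(4 + ((-2 + 12*(-5)) - 3)) = -324*((-2 - 60) - 3)²*(4 + ((-2 - 60) - 3)) = -324*(-62 - 3)²*(4 + (-62 - 3)) = -324*(-65)²*(4 - 65) = -1368900*(-61) = -324*(-257725) = 83502900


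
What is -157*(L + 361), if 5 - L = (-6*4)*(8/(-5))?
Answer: -257166/5 ≈ -51433.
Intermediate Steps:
L = -167/5 (L = 5 - (-6*4)*8/(-5) = 5 - (-24)*8*(-⅕) = 5 - (-24)*(-8)/5 = 5 - 1*192/5 = 5 - 192/5 = -167/5 ≈ -33.400)
-157*(L + 361) = -157*(-167/5 + 361) = -157*1638/5 = -257166/5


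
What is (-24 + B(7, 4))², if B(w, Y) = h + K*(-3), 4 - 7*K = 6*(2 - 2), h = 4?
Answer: 23104/49 ≈ 471.51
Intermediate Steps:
K = 4/7 (K = 4/7 - 6*(2 - 2)/7 = 4/7 - 6*0/7 = 4/7 - ⅐*0 = 4/7 + 0 = 4/7 ≈ 0.57143)
B(w, Y) = 16/7 (B(w, Y) = 4 + (4/7)*(-3) = 4 - 12/7 = 16/7)
(-24 + B(7, 4))² = (-24 + 16/7)² = (-152/7)² = 23104/49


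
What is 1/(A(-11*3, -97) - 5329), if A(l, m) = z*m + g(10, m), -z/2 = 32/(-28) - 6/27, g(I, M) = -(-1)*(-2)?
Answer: -63/352537 ≈ -0.00017870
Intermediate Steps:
g(I, M) = -2 (g(I, M) = -1*2 = -2)
z = 172/63 (z = -2*(32/(-28) - 6/27) = -2*(32*(-1/28) - 6*1/27) = -2*(-8/7 - 2/9) = -2*(-86/63) = 172/63 ≈ 2.7302)
A(l, m) = -2 + 172*m/63 (A(l, m) = 172*m/63 - 2 = -2 + 172*m/63)
1/(A(-11*3, -97) - 5329) = 1/((-2 + (172/63)*(-97)) - 5329) = 1/((-2 - 16684/63) - 5329) = 1/(-16810/63 - 5329) = 1/(-352537/63) = -63/352537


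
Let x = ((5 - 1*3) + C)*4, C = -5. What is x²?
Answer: 144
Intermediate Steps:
x = -12 (x = ((5 - 1*3) - 5)*4 = ((5 - 3) - 5)*4 = (2 - 5)*4 = -3*4 = -12)
x² = (-12)² = 144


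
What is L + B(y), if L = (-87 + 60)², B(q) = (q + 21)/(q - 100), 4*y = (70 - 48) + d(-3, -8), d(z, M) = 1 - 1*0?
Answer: 274726/377 ≈ 728.72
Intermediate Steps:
d(z, M) = 1 (d(z, M) = 1 + 0 = 1)
y = 23/4 (y = ((70 - 48) + 1)/4 = (22 + 1)/4 = (¼)*23 = 23/4 ≈ 5.7500)
B(q) = (21 + q)/(-100 + q)
L = 729 (L = (-27)² = 729)
L + B(y) = 729 + (21 + 23/4)/(-100 + 23/4) = 729 + (107/4)/(-377/4) = 729 - 4/377*107/4 = 729 - 107/377 = 274726/377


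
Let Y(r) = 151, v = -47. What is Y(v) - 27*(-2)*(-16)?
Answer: -713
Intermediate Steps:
Y(v) - 27*(-2)*(-16) = 151 - 27*(-2)*(-16) = 151 - (-54)*(-16) = 151 - 1*864 = 151 - 864 = -713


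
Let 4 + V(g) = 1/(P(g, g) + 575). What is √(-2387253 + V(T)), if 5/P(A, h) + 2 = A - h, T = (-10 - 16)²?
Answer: I*√3129753606135/1145 ≈ 1545.1*I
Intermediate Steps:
T = 676 (T = (-26)² = 676)
P(A, h) = 5/(-2 + A - h) (P(A, h) = 5/(-2 + (A - h)) = 5/(-2 + A - h))
V(g) = -4578/1145 (V(g) = -4 + 1/(-5/(2 + g - g) + 575) = -4 + 1/(-5/2 + 575) = -4 + 1/(1145/2) = -4 + 2/1145 = -4578/1145)
√(-2387253 + V(T)) = √(-2387253 - 4578/1145) = √(-2733409263/1145) = I*√3129753606135/1145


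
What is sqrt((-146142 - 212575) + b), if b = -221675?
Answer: 6*I*sqrt(16122) ≈ 761.83*I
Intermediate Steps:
sqrt((-146142 - 212575) + b) = sqrt((-146142 - 212575) - 221675) = sqrt(-358717 - 221675) = sqrt(-580392) = 6*I*sqrt(16122)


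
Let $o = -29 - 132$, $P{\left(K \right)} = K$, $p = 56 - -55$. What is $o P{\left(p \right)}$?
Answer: $-17871$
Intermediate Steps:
$p = 111$ ($p = 56 + 55 = 111$)
$o = -161$ ($o = -29 - 132 = -161$)
$o P{\left(p \right)} = \left(-161\right) 111 = -17871$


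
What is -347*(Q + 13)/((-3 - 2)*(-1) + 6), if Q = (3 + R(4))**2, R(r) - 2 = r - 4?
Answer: -13186/11 ≈ -1198.7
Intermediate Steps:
R(r) = -2 + r (R(r) = 2 + (r - 4) = 2 + (-4 + r) = -2 + r)
Q = 25 (Q = (3 + (-2 + 4))**2 = (3 + 2)**2 = 5**2 = 25)
-347*(Q + 13)/((-3 - 2)*(-1) + 6) = -347*(25 + 13)/((-3 - 2)*(-1) + 6) = -13186/(-5*(-1) + 6) = -13186/(5 + 6) = -13186/11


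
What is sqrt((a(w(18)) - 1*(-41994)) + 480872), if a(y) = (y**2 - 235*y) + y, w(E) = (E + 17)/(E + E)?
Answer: 67*sqrt(150889)/36 ≈ 722.94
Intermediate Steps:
w(E) = (17 + E)/(2*E) (w(E) = (17 + E)/((2*E)) = (17 + E)*(1/(2*E)) = (17 + E)/(2*E))
a(y) = y**2 - 234*y
sqrt((a(w(18)) - 1*(-41994)) + 480872) = sqrt((((1/2)*(17 + 18)/18)*(-234 + (1/2)*(17 + 18)/18) - 1*(-41994)) + 480872) = sqrt((((1/2)*(1/18)*35)*(-234 + (1/2)*(1/18)*35) + 41994) + 480872) = sqrt((35*(-234 + 35/36)/36 + 41994) + 480872) = sqrt(((35/36)*(-8389/36) + 41994) + 480872) = sqrt((-293615/1296 + 41994) + 480872) = sqrt(54130609/1296 + 480872) = sqrt(677340721/1296) = 67*sqrt(150889)/36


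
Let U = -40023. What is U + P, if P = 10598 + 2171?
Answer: -27254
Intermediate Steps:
P = 12769
U + P = -40023 + 12769 = -27254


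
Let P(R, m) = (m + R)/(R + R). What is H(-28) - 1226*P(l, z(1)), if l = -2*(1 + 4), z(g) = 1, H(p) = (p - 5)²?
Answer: 5373/10 ≈ 537.30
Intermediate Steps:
H(p) = (-5 + p)²
l = -10 (l = -2*5 = -10)
P(R, m) = (R + m)/(2*R) (P(R, m) = (R + m)/((2*R)) = (R + m)*(1/(2*R)) = (R + m)/(2*R))
H(-28) - 1226*P(l, z(1)) = (-5 - 28)² - 613*(-10 + 1)/(-10) = (-33)² - 613*(-1)*(-9)/10 = 1089 - 1226*9/20 = 1089 - 5517/10 = 5373/10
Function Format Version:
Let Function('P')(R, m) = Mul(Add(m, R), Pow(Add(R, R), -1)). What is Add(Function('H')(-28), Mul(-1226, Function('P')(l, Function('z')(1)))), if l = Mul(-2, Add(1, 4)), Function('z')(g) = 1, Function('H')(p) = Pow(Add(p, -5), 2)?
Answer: Rational(5373, 10) ≈ 537.30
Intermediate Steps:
Function('H')(p) = Pow(Add(-5, p), 2)
l = -10 (l = Mul(-2, 5) = -10)
Function('P')(R, m) = Mul(Rational(1, 2), Pow(R, -1), Add(R, m)) (Function('P')(R, m) = Mul(Add(R, m), Pow(Mul(2, R), -1)) = Mul(Add(R, m), Mul(Rational(1, 2), Pow(R, -1))) = Mul(Rational(1, 2), Pow(R, -1), Add(R, m)))
Add(Function('H')(-28), Mul(-1226, Function('P')(l, Function('z')(1)))) = Add(Pow(Add(-5, -28), 2), Mul(-1226, Mul(Rational(1, 2), Pow(-10, -1), Add(-10, 1)))) = Add(Pow(-33, 2), Mul(-1226, Mul(Rational(1, 2), Rational(-1, 10), -9))) = Add(1089, Mul(-1226, Rational(9, 20))) = Add(1089, Rational(-5517, 10)) = Rational(5373, 10)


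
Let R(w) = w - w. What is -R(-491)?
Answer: 0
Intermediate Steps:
R(w) = 0
-R(-491) = -1*0 = 0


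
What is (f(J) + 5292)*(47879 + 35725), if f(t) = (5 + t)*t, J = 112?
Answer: 1537979184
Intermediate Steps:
f(t) = t*(5 + t)
(f(J) + 5292)*(47879 + 35725) = (112*(5 + 112) + 5292)*(47879 + 35725) = (112*117 + 5292)*83604 = (13104 + 5292)*83604 = 18396*83604 = 1537979184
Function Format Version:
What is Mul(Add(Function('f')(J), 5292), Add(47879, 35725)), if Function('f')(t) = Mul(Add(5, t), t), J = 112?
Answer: 1537979184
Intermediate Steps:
Function('f')(t) = Mul(t, Add(5, t))
Mul(Add(Function('f')(J), 5292), Add(47879, 35725)) = Mul(Add(Mul(112, Add(5, 112)), 5292), Add(47879, 35725)) = Mul(Add(Mul(112, 117), 5292), 83604) = Mul(Add(13104, 5292), 83604) = Mul(18396, 83604) = 1537979184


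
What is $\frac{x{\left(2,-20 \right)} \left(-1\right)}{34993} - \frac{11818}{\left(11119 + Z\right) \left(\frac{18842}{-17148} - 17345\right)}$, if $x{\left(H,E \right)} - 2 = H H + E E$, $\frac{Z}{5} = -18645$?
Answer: $- \frac{354379572680608}{30522024073575097} \approx -0.011611$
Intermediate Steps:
$Z = -93225$ ($Z = 5 \left(-18645\right) = -93225$)
$x{\left(H,E \right)} = 2 + E^{2} + H^{2}$ ($x{\left(H,E \right)} = 2 + \left(H H + E E\right) = 2 + \left(H^{2} + E^{2}\right) = 2 + \left(E^{2} + H^{2}\right) = 2 + E^{2} + H^{2}$)
$\frac{x{\left(2,-20 \right)} \left(-1\right)}{34993} - \frac{11818}{\left(11119 + Z\right) \left(\frac{18842}{-17148} - 17345\right)} = \frac{\left(2 + \left(-20\right)^{2} + 2^{2}\right) \left(-1\right)}{34993} - \frac{11818}{\left(11119 - 93225\right) \left(\frac{18842}{-17148} - 17345\right)} = \left(2 + 400 + 4\right) \left(-1\right) \frac{1}{34993} - \frac{11818}{\left(-82106\right) \left(18842 \left(- \frac{1}{17148}\right) - 17345\right)} = 406 \left(-1\right) \frac{1}{34993} - \frac{11818}{\left(-82106\right) \left(- \frac{9421}{8574} - 17345\right)} = \left(-406\right) \frac{1}{34993} - \frac{11818}{\left(-82106\right) \left(- \frac{148725451}{8574}\right)} = - \frac{58}{4999} - \frac{11818}{\frac{6105625939903}{4287}} = - \frac{58}{4999} - \frac{50663766}{6105625939903} = - \frac{354379572680608}{30522024073575097}$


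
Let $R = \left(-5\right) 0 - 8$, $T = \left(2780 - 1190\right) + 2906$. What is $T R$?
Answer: $-35968$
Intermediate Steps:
$T = 4496$ ($T = 1590 + 2906 = 4496$)
$R = -8$ ($R = 0 - 8 = -8$)
$T R = 4496 \left(-8\right) = -35968$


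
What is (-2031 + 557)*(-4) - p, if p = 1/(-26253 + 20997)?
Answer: 30989377/5256 ≈ 5896.0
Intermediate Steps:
p = -1/5256 (p = 1/(-5256) = -1/5256 ≈ -0.00019026)
(-2031 + 557)*(-4) - p = (-2031 + 557)*(-4) - 1*(-1/5256) = -1474*(-4) + 1/5256 = 5896 + 1/5256 = 30989377/5256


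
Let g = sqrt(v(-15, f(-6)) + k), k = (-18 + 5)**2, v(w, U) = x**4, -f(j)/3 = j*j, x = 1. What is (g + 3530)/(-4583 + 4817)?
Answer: 1765/117 + sqrt(170)/234 ≈ 15.141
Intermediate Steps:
f(j) = -3*j**2 (f(j) = -3*j*j = -3*j**2)
v(w, U) = 1 (v(w, U) = 1**4 = 1)
k = 169 (k = (-13)**2 = 169)
g = sqrt(170) (g = sqrt(1 + 169) = sqrt(170) ≈ 13.038)
(g + 3530)/(-4583 + 4817) = (sqrt(170) + 3530)/(-4583 + 4817) = (3530 + sqrt(170))/234 = (3530 + sqrt(170))*(1/234) = 1765/117 + sqrt(170)/234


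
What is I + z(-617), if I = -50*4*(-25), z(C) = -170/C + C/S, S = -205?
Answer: 632840539/126485 ≈ 5003.3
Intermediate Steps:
z(C) = -170/C - C/205 (z(C) = -170/C + C/(-205) = -170/C + C*(-1/205) = -170/C - C/205)
I = 5000 (I = -200*(-25) = 5000)
I + z(-617) = 5000 + (-170/(-617) - 1/205*(-617)) = 5000 + (-170*(-1/617) + 617/205) = 5000 + (170/617 + 617/205) = 5000 + 415539/126485 = 632840539/126485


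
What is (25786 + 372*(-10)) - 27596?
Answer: -5530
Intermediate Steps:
(25786 + 372*(-10)) - 27596 = (25786 - 3720) - 27596 = 22066 - 27596 = -5530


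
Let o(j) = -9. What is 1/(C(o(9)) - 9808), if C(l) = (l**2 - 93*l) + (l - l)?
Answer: -1/8890 ≈ -0.00011249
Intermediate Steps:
C(l) = l**2 - 93*l (C(l) = (l**2 - 93*l) + 0 = l**2 - 93*l)
1/(C(o(9)) - 9808) = 1/(-9*(-93 - 9) - 9808) = 1/(-9*(-102) - 9808) = 1/(918 - 9808) = 1/(-8890) = -1/8890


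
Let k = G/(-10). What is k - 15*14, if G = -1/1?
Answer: -2099/10 ≈ -209.90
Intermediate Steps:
G = -1 (G = -1*1 = -1)
k = ⅒ (k = -1/(-10) = -1*(-⅒) = ⅒ ≈ 0.10000)
k - 15*14 = ⅒ - 15*14 = ⅒ - 210 = -2099/10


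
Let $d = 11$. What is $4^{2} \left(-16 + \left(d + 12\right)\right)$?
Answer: $112$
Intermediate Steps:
$4^{2} \left(-16 + \left(d + 12\right)\right) = 4^{2} \left(-16 + \left(11 + 12\right)\right) = 16 \left(-16 + 23\right) = 16 \cdot 7 = 112$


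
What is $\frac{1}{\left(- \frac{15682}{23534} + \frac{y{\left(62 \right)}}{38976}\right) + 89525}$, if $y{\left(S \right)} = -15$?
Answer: $\frac{21839552}{1955171331499} \approx 1.117 \cdot 10^{-5}$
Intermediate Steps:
$\frac{1}{\left(- \frac{15682}{23534} + \frac{y{\left(62 \right)}}{38976}\right) + 89525} = \frac{1}{\left(- \frac{15682}{23534} - \frac{15}{38976}\right) + 89525} = \frac{1}{\left(\left(-15682\right) \frac{1}{23534} - \frac{5}{12992}\right) + 89525} = \frac{1}{\left(- \frac{7841}{11767} - \frac{5}{12992}\right) + 89525} = \frac{1}{- \frac{14561301}{21839552} + 89525} = \frac{1}{\frac{1955171331499}{21839552}} = \frac{21839552}{1955171331499}$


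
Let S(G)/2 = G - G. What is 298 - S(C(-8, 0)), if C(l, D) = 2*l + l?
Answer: 298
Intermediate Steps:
C(l, D) = 3*l
S(G) = 0 (S(G) = 2*(G - G) = 2*0 = 0)
298 - S(C(-8, 0)) = 298 - 1*0 = 298 + 0 = 298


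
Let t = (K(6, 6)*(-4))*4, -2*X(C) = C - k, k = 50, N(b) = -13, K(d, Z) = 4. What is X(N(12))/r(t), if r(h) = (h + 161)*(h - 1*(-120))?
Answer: 9/1552 ≈ 0.0057990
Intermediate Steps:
X(C) = 25 - C/2 (X(C) = -(C - 1*50)/2 = -(C - 50)/2 = -(-50 + C)/2 = 25 - C/2)
t = -64 (t = (4*(-4))*4 = -16*4 = -64)
r(h) = (120 + h)*(161 + h) (r(h) = (161 + h)*(h + 120) = (161 + h)*(120 + h) = (120 + h)*(161 + h))
X(N(12))/r(t) = (25 - ½*(-13))/(19320 + (-64)² + 281*(-64)) = (25 + 13/2)/(19320 + 4096 - 17984) = (63/2)/5432 = (63/2)*(1/5432) = 9/1552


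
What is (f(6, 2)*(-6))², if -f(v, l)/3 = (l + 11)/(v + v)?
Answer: 1521/4 ≈ 380.25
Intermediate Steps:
f(v, l) = -3*(11 + l)/(2*v) (f(v, l) = -3*(l + 11)/(v + v) = -3*(11 + l)/(2*v))
(f(6, 2)*(-6))² = (((3/2)*(-11 - 1*2)/6)*(-6))² = (((3/2)*(⅙)*(-11 - 2))*(-6))² = (((3/2)*(⅙)*(-13))*(-6))² = (-13/4*(-6))² = (39/2)² = 1521/4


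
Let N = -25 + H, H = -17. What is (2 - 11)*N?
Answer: 378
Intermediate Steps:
N = -42 (N = -25 - 17 = -42)
(2 - 11)*N = (2 - 11)*(-42) = -9*(-42) = 378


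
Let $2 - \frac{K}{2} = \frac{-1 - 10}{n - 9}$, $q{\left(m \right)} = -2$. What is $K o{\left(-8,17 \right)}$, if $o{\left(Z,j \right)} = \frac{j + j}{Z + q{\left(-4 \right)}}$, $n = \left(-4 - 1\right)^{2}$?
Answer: $- \frac{731}{40} \approx -18.275$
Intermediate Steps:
$n = 25$ ($n = \left(-5\right)^{2} = 25$)
$o{\left(Z,j \right)} = \frac{2 j}{-2 + Z}$ ($o{\left(Z,j \right)} = \frac{j + j}{Z - 2} = \frac{2 j}{-2 + Z}$)
$K = \frac{43}{8}$ ($K = 4 - 2 \frac{-1 - 10}{25 - 9} = 4 - 2 \left(- \frac{11}{16}\right) = 4 - 2 \left(\left(-11\right) \frac{1}{16}\right) = 4 - - \frac{11}{8} = 4 + \frac{11}{8} = \frac{43}{8} \approx 5.375$)
$K o{\left(-8,17 \right)} = \frac{43 \cdot 2 \cdot 17 \frac{1}{-2 - 8}}{8} = \frac{43 \cdot 2 \cdot 17 \frac{1}{-10}}{8} = \frac{43 \cdot 2 \cdot 17 \left(- \frac{1}{10}\right)}{8} = \frac{43}{8} \left(- \frac{17}{5}\right) = - \frac{731}{40}$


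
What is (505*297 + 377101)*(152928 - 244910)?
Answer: -48482424452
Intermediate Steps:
(505*297 + 377101)*(152928 - 244910) = (149985 + 377101)*(-91982) = 527086*(-91982) = -48482424452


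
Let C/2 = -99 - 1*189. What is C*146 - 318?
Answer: -84414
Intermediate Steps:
C = -576 (C = 2*(-99 - 1*189) = 2*(-99 - 189) = 2*(-288) = -576)
C*146 - 318 = -576*146 - 318 = -84096 - 318 = -84414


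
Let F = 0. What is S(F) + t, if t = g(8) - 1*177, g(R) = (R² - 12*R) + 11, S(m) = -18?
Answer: -216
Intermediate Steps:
g(R) = 11 + R² - 12*R
t = -198 (t = (11 + 8² - 12*8) - 1*177 = (11 + 64 - 96) - 177 = -21 - 177 = -198)
S(F) + t = -18 - 198 = -216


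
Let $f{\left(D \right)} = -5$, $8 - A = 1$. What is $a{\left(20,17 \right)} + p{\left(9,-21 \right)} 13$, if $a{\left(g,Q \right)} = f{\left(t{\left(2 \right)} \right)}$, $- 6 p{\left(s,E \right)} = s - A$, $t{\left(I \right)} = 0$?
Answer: $- \frac{28}{3} \approx -9.3333$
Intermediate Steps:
$A = 7$ ($A = 8 - 1 = 7$)
$p{\left(s,E \right)} = \frac{7}{6} - \frac{s}{6}$ ($p{\left(s,E \right)} = - \frac{s - 7}{6} = - \frac{-7 + s}{6} = \frac{7}{6} - \frac{s}{6}$)
$a{\left(g,Q \right)} = -5$
$a{\left(20,17 \right)} + p{\left(9,-21 \right)} 13 = -5 + \left(\frac{7}{6} - \frac{3}{2}\right) 13 = -5 - \frac{13}{3} = - \frac{28}{3}$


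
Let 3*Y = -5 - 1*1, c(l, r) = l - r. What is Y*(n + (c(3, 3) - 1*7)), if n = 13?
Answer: -12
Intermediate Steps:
Y = -2 (Y = (-5 - 1*1)/3 = (-5 - 1)/3 = (1/3)*(-6) = -2)
Y*(n + (c(3, 3) - 1*7)) = -2*(13 + ((3 - 1*3) - 1*7)) = -2*(13 + ((3 - 3) - 7)) = -2*(13 + (0 - 7)) = -2*(13 - 7) = -2*6 = -12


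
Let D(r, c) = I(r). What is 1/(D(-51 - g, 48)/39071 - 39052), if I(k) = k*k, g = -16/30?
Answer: -8790975/343304582651 ≈ -2.5607e-5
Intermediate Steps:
g = -8/15 (g = -16*1/30 = -8/15 ≈ -0.53333)
I(k) = k²
D(r, c) = r²
1/(D(-51 - g, 48)/39071 - 39052) = 1/((-51 - 1*(-8/15))²/39071 - 39052) = 1/((-51 + 8/15)²*(1/39071) - 39052) = 1/((-757/15)²*(1/39071) - 39052) = 1/((573049/225)*(1/39071) - 39052) = 1/(573049/8790975 - 39052) = 1/(-343304582651/8790975) = -8790975/343304582651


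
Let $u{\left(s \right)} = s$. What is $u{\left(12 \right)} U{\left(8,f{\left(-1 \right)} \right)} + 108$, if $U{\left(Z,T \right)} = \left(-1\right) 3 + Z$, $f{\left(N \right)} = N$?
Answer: $168$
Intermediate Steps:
$U{\left(Z,T \right)} = -3 + Z$
$u{\left(12 \right)} U{\left(8,f{\left(-1 \right)} \right)} + 108 = 12 \left(-3 + 8\right) + 108 = 12 \cdot 5 + 108 = 60 + 108 = 168$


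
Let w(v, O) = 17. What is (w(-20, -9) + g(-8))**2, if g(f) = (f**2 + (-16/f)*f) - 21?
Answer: 1936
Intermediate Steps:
g(f) = -37 + f**2 (g(f) = (f**2 - 16) - 21 = (-16 + f**2) - 21 = -37 + f**2)
(w(-20, -9) + g(-8))**2 = (17 + (-37 + (-8)**2))**2 = (17 + (-37 + 64))**2 = (17 + 27)**2 = 44**2 = 1936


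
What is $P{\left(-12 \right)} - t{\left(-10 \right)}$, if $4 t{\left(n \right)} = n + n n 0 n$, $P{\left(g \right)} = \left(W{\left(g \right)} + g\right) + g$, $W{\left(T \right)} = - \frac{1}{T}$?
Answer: $- \frac{257}{12} \approx -21.417$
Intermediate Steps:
$P{\left(g \right)} = - \frac{1}{g} + 2 g$ ($P{\left(g \right)} = \left(- \frac{1}{g} + g\right) + g = \left(g - \frac{1}{g}\right) + g = - \frac{1}{g} + 2 g$)
$t{\left(n \right)} = \frac{n}{4}$ ($t{\left(n \right)} = \frac{n + n n 0 n}{4} = \frac{n + n 0 n}{4} = \frac{n + n 0}{4} = \frac{n + 0}{4} = \frac{n}{4}$)
$P{\left(-12 \right)} - t{\left(-10 \right)} = \left(- \frac{1}{-12} + 2 \left(-12\right)\right) - \frac{1}{4} \left(-10\right) = \left(\left(-1\right) \left(- \frac{1}{12}\right) - 24\right) - - \frac{5}{2} = \left(\frac{1}{12} - 24\right) + \frac{5}{2} = - \frac{287}{12} + \frac{5}{2} = - \frac{257}{12}$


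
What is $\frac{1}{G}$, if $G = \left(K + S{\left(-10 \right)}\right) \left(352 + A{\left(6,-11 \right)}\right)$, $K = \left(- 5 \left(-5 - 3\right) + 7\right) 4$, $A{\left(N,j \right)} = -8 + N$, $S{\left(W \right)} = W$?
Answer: $\frac{1}{62300} \approx 1.6051 \cdot 10^{-5}$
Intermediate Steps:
$K = 188$ ($K = \left(\left(-5\right) \left(-8\right) + 7\right) 4 = \left(40 + 7\right) 4 = 47 \cdot 4 = 188$)
$G = 62300$ ($G = \left(188 - 10\right) \left(352 + \left(-8 + 6\right)\right) = 178 \left(352 - 2\right) = 178 \cdot 350 = 62300$)
$\frac{1}{G} = \frac{1}{62300}$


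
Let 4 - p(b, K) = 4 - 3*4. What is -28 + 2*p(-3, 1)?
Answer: -4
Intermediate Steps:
p(b, K) = 12 (p(b, K) = 4 - (4 - 3*4) = 4 - (4 - 12) = 4 - 1*(-8) = 4 + 8 = 12)
-28 + 2*p(-3, 1) = -28 + 2*12 = -28 + 24 = -4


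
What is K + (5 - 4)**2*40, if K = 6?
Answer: 46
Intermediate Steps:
K + (5 - 4)**2*40 = 6 + (5 - 4)**2*40 = 6 + 1**2*40 = 6 + 1*40 = 6 + 40 = 46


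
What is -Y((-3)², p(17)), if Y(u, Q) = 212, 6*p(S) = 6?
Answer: -212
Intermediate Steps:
p(S) = 1 (p(S) = (⅙)*6 = 1)
-Y((-3)², p(17)) = -1*212 = -212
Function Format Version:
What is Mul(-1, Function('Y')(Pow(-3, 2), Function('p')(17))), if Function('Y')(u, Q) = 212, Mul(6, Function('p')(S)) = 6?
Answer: -212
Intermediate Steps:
Function('p')(S) = 1 (Function('p')(S) = Mul(Rational(1, 6), 6) = 1)
Mul(-1, Function('Y')(Pow(-3, 2), Function('p')(17))) = Mul(-1, 212) = -212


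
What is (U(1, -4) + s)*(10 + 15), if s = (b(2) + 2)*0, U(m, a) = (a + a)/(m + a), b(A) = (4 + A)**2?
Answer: 200/3 ≈ 66.667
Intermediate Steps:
U(m, a) = 2*a/(a + m) (U(m, a) = (2*a)/(a + m) = 2*a/(a + m))
s = 0 (s = ((4 + 2)**2 + 2)*0 = (6**2 + 2)*0 = (36 + 2)*0 = 38*0 = 0)
(U(1, -4) + s)*(10 + 15) = (2*(-4)/(-4 + 1) + 0)*(10 + 15) = (2*(-4)/(-3) + 0)*25 = (2*(-4)*(-1/3) + 0)*25 = (8/3 + 0)*25 = (8/3)*25 = 200/3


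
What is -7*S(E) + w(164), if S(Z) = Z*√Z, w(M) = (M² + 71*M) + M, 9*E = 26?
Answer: 38704 - 182*√26/27 ≈ 38670.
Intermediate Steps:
E = 26/9 (E = (⅑)*26 = 26/9 ≈ 2.8889)
w(M) = M² + 72*M
S(Z) = Z^(3/2)
-7*S(E) + w(164) = -182*√26/27 + 164*(72 + 164) = -182*√26/27 + 164*236 = -182*√26/27 + 38704 = 38704 - 182*√26/27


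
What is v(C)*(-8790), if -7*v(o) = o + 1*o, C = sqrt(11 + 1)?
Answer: 35160*sqrt(3)/7 ≈ 8699.8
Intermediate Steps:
C = 2*sqrt(3) (C = sqrt(12) = 2*sqrt(3) ≈ 3.4641)
v(o) = -2*o/7 (v(o) = -(o + 1*o)/7 = -(o + o)/7 = -2*o/7)
v(C)*(-8790) = -4*sqrt(3)/7*(-8790) = 35160*sqrt(3)/7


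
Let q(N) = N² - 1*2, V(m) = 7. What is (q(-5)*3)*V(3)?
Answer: 483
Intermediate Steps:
q(N) = -2 + N² (q(N) = N² - 2 = -2 + N²)
(q(-5)*3)*V(3) = ((-2 + (-5)²)*3)*7 = ((-2 + 25)*3)*7 = (23*3)*7 = 69*7 = 483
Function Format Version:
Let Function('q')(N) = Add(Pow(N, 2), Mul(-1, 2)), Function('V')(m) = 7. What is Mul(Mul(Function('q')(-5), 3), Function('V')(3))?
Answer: 483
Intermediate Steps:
Function('q')(N) = Add(-2, Pow(N, 2)) (Function('q')(N) = Add(Pow(N, 2), -2) = Add(-2, Pow(N, 2)))
Mul(Mul(Function('q')(-5), 3), Function('V')(3)) = Mul(Mul(Add(-2, Pow(-5, 2)), 3), 7) = Mul(Mul(Add(-2, 25), 3), 7) = Mul(Mul(23, 3), 7) = Mul(69, 7) = 483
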